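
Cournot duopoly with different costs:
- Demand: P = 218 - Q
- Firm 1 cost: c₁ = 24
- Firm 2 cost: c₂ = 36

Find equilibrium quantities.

q₁* = 68.67, q₂* = 56.67

Work:
Reaction: q₁ = (218 - 24 - q₂)/2
Reaction: q₂ = (218 - 36 - q₁)/2
Solve simultaneously:
q₁* = (218 - 2×24 + 36)/3 = 68.67
q₂* = (218 - 2×36 + 24)/3 = 56.67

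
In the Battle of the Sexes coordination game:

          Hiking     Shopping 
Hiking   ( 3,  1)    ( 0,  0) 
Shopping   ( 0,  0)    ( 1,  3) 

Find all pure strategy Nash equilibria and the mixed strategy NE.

Pure NE: (Hiking, Hiking) and (Shopping, Shopping); Mixed NE: p = 0.75, q = 0.25

Work:
Check pure NE:
(Hiking, Hiking): (3, 1) - no unilateral deviation beneficial
(Shopping, Shopping): (1, 3) - no unilateral deviation beneficial
Mixed NE: P1 plays Hiking with p = 0.75, P2 plays Hiking with q = 0.25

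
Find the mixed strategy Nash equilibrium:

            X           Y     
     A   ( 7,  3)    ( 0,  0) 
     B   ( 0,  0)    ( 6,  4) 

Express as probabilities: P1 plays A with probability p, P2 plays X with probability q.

p = 0.5714, q = 0.4615

Work:
Find probabilities that make opponent indifferent:
P2 chooses q to make P1 indifferent between A and B
P1 chooses p to make P2 indifferent between X and Y
Mixed NE: P1 plays (A: 0.5714, B: 0.4286), P2 plays (X: 0.4615, Y: 0.5385)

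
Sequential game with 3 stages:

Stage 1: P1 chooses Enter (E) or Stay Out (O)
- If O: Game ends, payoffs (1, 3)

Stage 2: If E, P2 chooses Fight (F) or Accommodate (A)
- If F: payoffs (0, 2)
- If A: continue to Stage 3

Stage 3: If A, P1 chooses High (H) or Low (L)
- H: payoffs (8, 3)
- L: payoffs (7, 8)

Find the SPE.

SPE: (E, A, H); Outcome (8, 3)

Work:
Stage 3: P1 chooses H (8 vs 7)
Stage 2: P2: F->2, A->3 (anticipating H). Choose A
Stage 1: P1: O->1, E->8 (anticipating A, H). Choose E
SPE path: E -> A -> H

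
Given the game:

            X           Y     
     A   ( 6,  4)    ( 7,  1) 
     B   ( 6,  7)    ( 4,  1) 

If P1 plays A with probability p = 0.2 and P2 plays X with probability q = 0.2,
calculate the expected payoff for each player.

E[P1] = 4.88, E[P2] = 2.08

Work:
E[P1] = p·q·π₁(A,X) + p·(1-q)·π₁(A,Y) + (1-p)·q·π₁(B,X) + (1-p)·(1-q)·π₁(B,Y)
= 0.2·0.2·6 + 0.2·0.8·7 + 0.8·0.2·6 + 0.8·0.8·4
= 4.88

E[P2] = 2.08 (similar calculation)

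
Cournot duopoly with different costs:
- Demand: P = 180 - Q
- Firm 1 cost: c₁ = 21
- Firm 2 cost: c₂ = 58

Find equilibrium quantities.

q₁* = 65.33, q₂* = 28.33

Work:
Reaction: q₁ = (180 - 21 - q₂)/2
Reaction: q₂ = (180 - 58 - q₁)/2
Solve simultaneously:
q₁* = (180 - 2×21 + 58)/3 = 65.33
q₂* = (180 - 2×58 + 21)/3 = 28.33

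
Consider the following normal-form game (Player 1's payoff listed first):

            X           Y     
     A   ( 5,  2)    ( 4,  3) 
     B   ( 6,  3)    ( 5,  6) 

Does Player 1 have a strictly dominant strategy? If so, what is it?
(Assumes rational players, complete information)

Yes, Player 1's strictly dominant strategy is B

Work:
A strategy strictly dominates another if it gives a strictly higher payoff against every opponent action. Compare each pair of P1's strategies column-by-column:
  A vs B: [5 vs 6, 4 vs 5] → A does not strictly dominate B (column X: 5 ≤ 6)
  B vs A: [6 vs 5, 5 vs 4] → B strictly dominates A
B strictly dominates every other strategy → strictly dominant.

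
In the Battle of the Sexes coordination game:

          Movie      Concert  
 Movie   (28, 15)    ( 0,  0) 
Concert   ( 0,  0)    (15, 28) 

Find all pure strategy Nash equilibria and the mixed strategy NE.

Pure NE: (Movie, Movie) and (Concert, Concert); Mixed NE: p = 0.6512, q = 0.3488

Work:
Check pure NE:
(Movie, Movie): (28, 15) - no unilateral deviation beneficial
(Concert, Concert): (15, 28) - no unilateral deviation beneficial
Mixed NE: P1 plays Movie with p = 0.6512, P2 plays Movie with q = 0.3488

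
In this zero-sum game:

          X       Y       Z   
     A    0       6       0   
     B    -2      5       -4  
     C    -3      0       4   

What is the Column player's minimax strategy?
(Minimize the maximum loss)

Column should play X, value = 0

Work:
Column player minimizes Row's maximum payoff:
Column X: max payoff to Row = 0
Column Y: max payoff to Row = 6
Column Z: max payoff to Row = 4
Minimum is 0, achieved by column X.
Minimax strategy: X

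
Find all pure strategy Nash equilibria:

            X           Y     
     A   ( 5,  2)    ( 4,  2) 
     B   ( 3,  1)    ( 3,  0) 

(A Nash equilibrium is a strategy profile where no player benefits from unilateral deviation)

Nash equilibrium: (A, X), (A, Y)

Work:
Best responses:
  P1 vs X: payoffs [5, 3] → best response A (payoff 5)
  P1 vs Y: payoffs [4, 3] → best response A (payoff 4)
  P2 vs A: payoffs [2, 2] → best response X/Y (payoff 2)
  P2 vs B: payoffs [1, 0] → best response X (payoff 1)
Mutual best responses: (A,X), (A,Y) → Nash equilibria.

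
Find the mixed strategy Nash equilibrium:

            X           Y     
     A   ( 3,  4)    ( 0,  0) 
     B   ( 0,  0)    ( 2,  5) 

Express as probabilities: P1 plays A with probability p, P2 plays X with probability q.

p = 0.5556, q = 0.4

Work:
Find probabilities that make opponent indifferent:
P2 chooses q to make P1 indifferent between A and B
P1 chooses p to make P2 indifferent between X and Y
Mixed NE: P1 plays (A: 0.5556, B: 0.4444), P2 plays (X: 0.4, Y: 0.6)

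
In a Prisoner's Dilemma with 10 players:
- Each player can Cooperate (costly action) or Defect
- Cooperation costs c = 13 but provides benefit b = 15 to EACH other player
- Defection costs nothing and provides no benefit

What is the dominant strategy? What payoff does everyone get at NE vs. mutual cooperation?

Dominant: Defect; NE payoff = 0; Coop payoff = 122

Work:
Defect dominates (saves cost c = 13, benefit to others is external)
NE: All defect → everyone gets 0
If all cooperate: each receives (9)×15 - 13 = 122
Social dilemma: 122 > 0 but NE gives 0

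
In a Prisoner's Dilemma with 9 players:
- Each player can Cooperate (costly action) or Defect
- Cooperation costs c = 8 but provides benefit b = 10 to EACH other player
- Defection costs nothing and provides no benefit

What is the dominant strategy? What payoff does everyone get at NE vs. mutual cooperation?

Dominant: Defect; NE payoff = 0; Coop payoff = 72

Work:
Defect dominates (saves cost c = 8, benefit to others is external)
NE: All defect → everyone gets 0
If all cooperate: each receives (8)×10 - 8 = 72
Social dilemma: 72 > 0 but NE gives 0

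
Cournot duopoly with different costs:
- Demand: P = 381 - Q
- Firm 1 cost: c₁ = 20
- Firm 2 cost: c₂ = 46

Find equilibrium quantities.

q₁* = 129.0, q₂* = 103.0

Work:
Reaction: q₁ = (381 - 20 - q₂)/2
Reaction: q₂ = (381 - 46 - q₁)/2
Solve simultaneously:
q₁* = (381 - 2×20 + 46)/3 = 129.0
q₂* = (381 - 2×46 + 20)/3 = 103.0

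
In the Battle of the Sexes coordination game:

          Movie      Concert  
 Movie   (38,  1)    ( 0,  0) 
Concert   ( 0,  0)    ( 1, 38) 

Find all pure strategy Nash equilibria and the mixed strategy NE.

Pure NE: (Movie, Movie) and (Concert, Concert); Mixed NE: p = 0.9744, q = 0.0256

Work:
Check pure NE:
(Movie, Movie): (38, 1) - no unilateral deviation beneficial
(Concert, Concert): (1, 38) - no unilateral deviation beneficial
Mixed NE: P1 plays Movie with p = 0.9744, P2 plays Movie with q = 0.0256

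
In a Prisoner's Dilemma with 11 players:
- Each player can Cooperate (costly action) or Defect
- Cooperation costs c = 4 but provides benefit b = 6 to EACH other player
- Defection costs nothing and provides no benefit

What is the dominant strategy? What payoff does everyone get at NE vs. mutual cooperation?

Dominant: Defect; NE payoff = 0; Coop payoff = 56

Work:
Defect dominates (saves cost c = 4, benefit to others is external)
NE: All defect → everyone gets 0
If all cooperate: each receives (10)×6 - 4 = 56
Social dilemma: 56 > 0 but NE gives 0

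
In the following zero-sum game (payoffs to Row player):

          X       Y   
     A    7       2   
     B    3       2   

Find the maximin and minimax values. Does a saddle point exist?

Maximin = 2, Minimax = 2, Saddle: True

Work:
Row minimums: [2, 2] → maximin = 2
Column maximums: [7, 2] → minimax = 2
Saddle point exists! Game value = 2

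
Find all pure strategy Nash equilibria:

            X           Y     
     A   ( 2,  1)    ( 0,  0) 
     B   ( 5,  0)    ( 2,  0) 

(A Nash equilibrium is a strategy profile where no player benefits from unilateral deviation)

Nash equilibrium: (B, X), (B, Y)

Work:
Best responses:
  P1 vs X: payoffs [2, 5] → best response B (payoff 5)
  P1 vs Y: payoffs [0, 2] → best response B (payoff 2)
  P2 vs A: payoffs [1, 0] → best response X (payoff 1)
  P2 vs B: payoffs [0, 0] → best response X/Y (payoff 0)
Mutual best responses: (B,X), (B,Y) → Nash equilibria.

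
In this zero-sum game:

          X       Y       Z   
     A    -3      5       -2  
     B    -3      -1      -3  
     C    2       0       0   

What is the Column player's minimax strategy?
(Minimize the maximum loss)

Column should play Z, value = 0

Work:
Column player minimizes Row's maximum payoff:
Column X: max payoff to Row = 2
Column Y: max payoff to Row = 5
Column Z: max payoff to Row = 0
Minimum is 0, achieved by column Z.
Minimax strategy: Z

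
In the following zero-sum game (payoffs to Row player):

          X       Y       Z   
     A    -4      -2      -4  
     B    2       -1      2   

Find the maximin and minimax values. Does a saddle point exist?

Maximin = -1, Minimax = -1, Saddle: True

Work:
Row minimums: [-4, -1] → maximin = -1
Column maximums: [2, -1, 2] → minimax = -1
Saddle point exists! Game value = -1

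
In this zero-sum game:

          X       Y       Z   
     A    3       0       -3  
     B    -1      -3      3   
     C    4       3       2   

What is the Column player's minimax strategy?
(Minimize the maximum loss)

Column should play Y or Z (all achieve the minimum), value = 3

Work:
Column player minimizes Row's maximum payoff:
Column X: max payoff to Row = 4
Column Y: max payoff to Row = 3
Column Z: max payoff to Row = 3
Minimum is 3, achieved by columns Y, Z (tied).
Each of Y or Z is a minimax strategy.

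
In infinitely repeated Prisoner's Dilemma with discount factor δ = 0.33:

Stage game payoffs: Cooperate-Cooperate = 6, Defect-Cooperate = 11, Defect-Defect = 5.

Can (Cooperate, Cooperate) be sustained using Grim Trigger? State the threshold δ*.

δ* = 0.8333; since δ = 0.33 < 0.8333, cooperation cannot be sustained

Work:
For Grim Trigger:
Cooperate forever: 6/(1-δ)
Defect then punished: 11 + 5·δ/(1-δ)
Need: 6/(1-δ) ≥ 11 + 5·δ/(1-δ)
Solving: δ ≥ (T-R)/(T-P) = (11-6)/(11-5) = 0.8333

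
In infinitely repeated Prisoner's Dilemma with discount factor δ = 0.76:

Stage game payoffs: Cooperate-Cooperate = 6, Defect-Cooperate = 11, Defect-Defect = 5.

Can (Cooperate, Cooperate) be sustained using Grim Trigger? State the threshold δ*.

δ* = 0.8333; since δ = 0.76 < 0.8333, cooperation cannot be sustained

Work:
For Grim Trigger:
Cooperate forever: 6/(1-δ)
Defect then punished: 11 + 5·δ/(1-δ)
Need: 6/(1-δ) ≥ 11 + 5·δ/(1-δ)
Solving: δ ≥ (T-R)/(T-P) = (11-6)/(11-5) = 0.8333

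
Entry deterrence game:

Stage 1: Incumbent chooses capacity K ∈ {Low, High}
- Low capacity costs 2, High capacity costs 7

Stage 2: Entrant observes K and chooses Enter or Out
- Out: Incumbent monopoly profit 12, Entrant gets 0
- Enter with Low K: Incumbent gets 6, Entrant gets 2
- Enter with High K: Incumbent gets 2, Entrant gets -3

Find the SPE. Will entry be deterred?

SPE: (High, Enter|Low, Out|High); Entry deterred. Incumbent net profit = 5

Work:
After Low K: Entrant enters (2 > 0)
After High K: Entrant stays out (-3 < 0)
Incumbent: Low → 6−2=4, High → 12−7=5
Incumbent chooses High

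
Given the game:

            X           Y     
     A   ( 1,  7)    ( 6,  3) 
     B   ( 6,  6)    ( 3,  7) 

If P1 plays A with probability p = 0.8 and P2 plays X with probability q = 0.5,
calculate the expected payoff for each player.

E[P1] = 3.7, E[P2] = 5.3

Work:
E[P1] = p·q·π₁(A,X) + p·(1-q)·π₁(A,Y) + (1-p)·q·π₁(B,X) + (1-p)·(1-q)·π₁(B,Y)
= 0.8·0.5·1 + 0.8·0.5·6 + 0.2·0.5·6 + 0.2·0.5·3
= 3.7

E[P2] = 5.3 (similar calculation)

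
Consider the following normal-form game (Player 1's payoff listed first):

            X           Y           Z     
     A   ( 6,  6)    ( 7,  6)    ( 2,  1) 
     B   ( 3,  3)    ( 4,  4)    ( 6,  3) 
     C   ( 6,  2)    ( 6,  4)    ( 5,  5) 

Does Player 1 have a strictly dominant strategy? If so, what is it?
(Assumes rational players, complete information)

No strictly dominant strategy exists for Player 1

Work:
A strategy strictly dominates another if it gives a strictly higher payoff against every opponent action. Compare each pair of P1's strategies column-by-column:
  A vs B: [6 vs 3, 7 vs 4, 2 vs 6] → A does not strictly dominate B (column Z: 2 ≤ 6)
  A vs C: [6 vs 6, 7 vs 6, 2 vs 5] → A does not strictly dominate C (column X: 6 ≤ 6)
  B vs A: [3 vs 6, 4 vs 7, 6 vs 2] → B does not strictly dominate A (column X: 3 ≤ 6)
  B vs C: [3 vs 6, 4 vs 6, 6 vs 5] → B does not strictly dominate C (column X: 3 ≤ 6)
  C vs A: [6 vs 6, 6 vs 7, 5 vs 2] → C does not strictly dominate A (column X: 6 ≤ 6)
  C vs B: [6 vs 3, 6 vs 4, 5 vs 6] → C does not strictly dominate B (column Z: 5 ≤ 6)
No single strategy strictly dominates all others → no strictly dominant strategy.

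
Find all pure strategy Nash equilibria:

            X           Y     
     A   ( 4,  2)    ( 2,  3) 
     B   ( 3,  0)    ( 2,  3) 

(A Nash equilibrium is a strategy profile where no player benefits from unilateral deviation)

Nash equilibrium: (A, Y), (B, Y)

Work:
Best responses:
  P1 vs X: payoffs [4, 3] → best response A (payoff 4)
  P1 vs Y: payoffs [2, 2] → best response A/B (payoff 2)
  P2 vs A: payoffs [2, 3] → best response Y (payoff 3)
  P2 vs B: payoffs [0, 3] → best response Y (payoff 3)
Mutual best responses: (A,Y), (B,Y) → Nash equilibria.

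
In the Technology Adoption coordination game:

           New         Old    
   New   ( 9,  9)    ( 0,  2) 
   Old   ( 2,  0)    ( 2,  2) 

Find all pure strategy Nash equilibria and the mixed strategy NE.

Pure NE: (New, New) and (Old, Old); Mixed NE: p = 0.2222, q = 0.2222

Work:
Check pure NE:
(New, New): (9, 9) - no unilateral deviation beneficial
(Old, Old): (2, 2) - no unilateral deviation beneficial
Mixed NE: P1 plays New with p = 0.2222, P2 plays New with q = 0.2222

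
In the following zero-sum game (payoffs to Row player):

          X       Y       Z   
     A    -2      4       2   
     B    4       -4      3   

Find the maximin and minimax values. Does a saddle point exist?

Maximin = -2, Minimax = 3, Saddle: False

Work:
Row minimums: [-2, -4] → maximin = -2
Column maximums: [4, 4, 3] → minimax = 3
No saddle point (maximin ≠ minimax). Mixed strategy needed.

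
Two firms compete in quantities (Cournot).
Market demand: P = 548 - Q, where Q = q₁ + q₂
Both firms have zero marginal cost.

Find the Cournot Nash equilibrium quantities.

q₁* = q₂* = 182.67; P* = 182.67

Work:
Profit: π_i = P·q_i = (a - q_i - q_j)·q_i
FOC: ∂π_i/∂q_i = a - 2q_i - q_j = 0
Reaction function: q_i = (548 - q_j)/2
Symmetry: q* = 548/3 = 182.67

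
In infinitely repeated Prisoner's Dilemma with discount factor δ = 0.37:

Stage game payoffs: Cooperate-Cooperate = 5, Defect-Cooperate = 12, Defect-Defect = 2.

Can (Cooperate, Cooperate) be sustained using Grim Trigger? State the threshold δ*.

δ* = 0.7; since δ = 0.37 < 0.7, cooperation cannot be sustained

Work:
For Grim Trigger:
Cooperate forever: 5/(1-δ)
Defect then punished: 12 + 2·δ/(1-δ)
Need: 5/(1-δ) ≥ 12 + 2·δ/(1-δ)
Solving: δ ≥ (T-R)/(T-P) = (12-5)/(12-2) = 0.7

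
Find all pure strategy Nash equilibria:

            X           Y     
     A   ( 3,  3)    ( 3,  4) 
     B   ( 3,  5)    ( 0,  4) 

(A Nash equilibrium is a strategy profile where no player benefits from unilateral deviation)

Nash equilibrium: (A, Y), (B, X)

Work:
Best responses:
  P1 vs X: payoffs [3, 3] → best response A/B (payoff 3)
  P1 vs Y: payoffs [3, 0] → best response A (payoff 3)
  P2 vs A: payoffs [3, 4] → best response Y (payoff 4)
  P2 vs B: payoffs [5, 4] → best response X (payoff 5)
Mutual best responses: (A,Y), (B,X) → Nash equilibria.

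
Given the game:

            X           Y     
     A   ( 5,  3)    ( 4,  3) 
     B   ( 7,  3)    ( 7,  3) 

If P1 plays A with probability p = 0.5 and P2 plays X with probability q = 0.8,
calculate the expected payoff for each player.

E[P1] = 5.9, E[P2] = 3.0

Work:
E[P1] = p·q·π₁(A,X) + p·(1-q)·π₁(A,Y) + (1-p)·q·π₁(B,X) + (1-p)·(1-q)·π₁(B,Y)
= 0.5·0.8·5 + 0.5·0.2·4 + 0.5·0.8·7 + 0.5·0.2·7
= 5.9

E[P2] = 3.0 (similar calculation)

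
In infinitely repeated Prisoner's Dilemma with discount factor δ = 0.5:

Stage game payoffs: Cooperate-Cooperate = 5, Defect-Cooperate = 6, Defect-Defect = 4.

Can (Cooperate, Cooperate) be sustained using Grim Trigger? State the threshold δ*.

δ* = 0.5; since δ = 0.5 ≥ 0.5, cooperation can be sustained

Work:
For Grim Trigger:
Cooperate forever: 5/(1-δ)
Defect then punished: 6 + 4·δ/(1-δ)
Need: 5/(1-δ) ≥ 6 + 4·δ/(1-δ)
Solving: δ ≥ (T-R)/(T-P) = (6-5)/(6-4) = 0.5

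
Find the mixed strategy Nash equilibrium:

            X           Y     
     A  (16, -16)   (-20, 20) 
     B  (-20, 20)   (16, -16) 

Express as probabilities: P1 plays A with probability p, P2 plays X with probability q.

p = 0.5, q = 0.5

Work:
Find probabilities that make opponent indifferent:
P2 chooses q to make P1 indifferent between A and B
P1 chooses p to make P2 indifferent between X and Y
Mixed NE: P1 plays (A: 0.5, B: 0.5), P2 plays (X: 0.5, Y: 0.5)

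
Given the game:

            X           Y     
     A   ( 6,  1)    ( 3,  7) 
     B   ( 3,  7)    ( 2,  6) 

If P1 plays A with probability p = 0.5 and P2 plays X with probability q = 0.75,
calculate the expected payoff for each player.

E[P1] = 4.0, E[P2] = 4.625

Work:
E[P1] = p·q·π₁(A,X) + p·(1-q)·π₁(A,Y) + (1-p)·q·π₁(B,X) + (1-p)·(1-q)·π₁(B,Y)
= 0.5·0.75·6 + 0.5·0.25·3 + 0.5·0.75·3 + 0.5·0.25·2
= 4.0

E[P2] = 4.625 (similar calculation)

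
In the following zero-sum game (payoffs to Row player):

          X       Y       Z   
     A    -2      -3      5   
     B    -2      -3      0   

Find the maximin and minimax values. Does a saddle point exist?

Maximin = -3, Minimax = -3, Saddle: True

Work:
Row minimums: [-3, -3] → maximin = -3
Column maximums: [-2, -3, 5] → minimax = -3
Saddle point exists! Game value = -3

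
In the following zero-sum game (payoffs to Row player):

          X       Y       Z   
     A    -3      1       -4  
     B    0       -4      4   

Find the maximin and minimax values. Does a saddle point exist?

Maximin = -4, Minimax = 0, Saddle: False

Work:
Row minimums: [-4, -4] → maximin = -4
Column maximums: [0, 1, 4] → minimax = 0
No saddle point (maximin ≠ minimax). Mixed strategy needed.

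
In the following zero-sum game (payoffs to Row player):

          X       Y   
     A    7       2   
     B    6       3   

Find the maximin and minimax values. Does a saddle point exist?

Maximin = 3, Minimax = 3, Saddle: True

Work:
Row minimums: [2, 3] → maximin = 3
Column maximums: [7, 3] → minimax = 3
Saddle point exists! Game value = 3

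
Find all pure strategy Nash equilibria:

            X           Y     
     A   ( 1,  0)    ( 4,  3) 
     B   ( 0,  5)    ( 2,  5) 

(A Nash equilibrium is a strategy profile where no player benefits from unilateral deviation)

Nash equilibrium: (A, Y)

Work:
Best responses:
  P1 vs X: payoffs [1, 0] → best response A (payoff 1)
  P1 vs Y: payoffs [4, 2] → best response A (payoff 4)
  P2 vs A: payoffs [0, 3] → best response Y (payoff 3)
  P2 vs B: payoffs [5, 5] → best response X/Y (payoff 5)
Mutual best responses: (A,Y) → Nash equilibria.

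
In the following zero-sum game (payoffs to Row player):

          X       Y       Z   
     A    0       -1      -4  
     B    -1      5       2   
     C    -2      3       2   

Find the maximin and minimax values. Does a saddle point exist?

Maximin = -1, Minimax = 0, Saddle: False

Work:
Row minimums: [-4, -1, -2] → maximin = -1
Column maximums: [0, 5, 2] → minimax = 0
No saddle point (maximin ≠ minimax). Mixed strategy needed.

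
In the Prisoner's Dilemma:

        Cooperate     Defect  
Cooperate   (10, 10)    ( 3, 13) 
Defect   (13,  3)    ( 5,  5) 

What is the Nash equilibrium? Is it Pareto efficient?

(Defect, Defect) is NE; not Pareto efficient

Work:
Defect dominates Cooperate for both players:
If P2 cooperates: Defect (13) > Cooperate (10)
If P2 defects: Defect (5) > Cooperate (3)
NE: (Defect, Defect) with payoff (5, 5)
But (Cooperate, Cooperate) = (10, 10) Pareto dominates (5, 5)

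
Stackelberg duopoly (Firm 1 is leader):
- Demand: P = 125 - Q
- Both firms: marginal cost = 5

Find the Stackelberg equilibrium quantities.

q₁* (leader) = 60.0, q₂* (follower) = 30.0

Work:
Follower's reaction: q₂ = (a - c - q₁)/2
Leader substitutes: π₁ = q₁·(a - q₁ - (a-c-q₁)/2 - c)
FOC: q₁* = (125 - 5)/2 = 60.00
Then: q₂* = (125 - 5 - 60.0)/2 = 30.00
Leader has first-mover advantage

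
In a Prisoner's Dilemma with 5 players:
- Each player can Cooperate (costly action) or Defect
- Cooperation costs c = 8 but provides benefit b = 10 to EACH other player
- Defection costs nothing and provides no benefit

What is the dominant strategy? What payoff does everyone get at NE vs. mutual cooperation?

Dominant: Defect; NE payoff = 0; Coop payoff = 32

Work:
Defect dominates (saves cost c = 8, benefit to others is external)
NE: All defect → everyone gets 0
If all cooperate: each receives (4)×10 - 8 = 32
Social dilemma: 32 > 0 but NE gives 0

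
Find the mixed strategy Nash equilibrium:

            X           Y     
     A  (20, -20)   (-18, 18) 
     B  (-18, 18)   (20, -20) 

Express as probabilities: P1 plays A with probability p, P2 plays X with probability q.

p = 0.5, q = 0.5

Work:
Find probabilities that make opponent indifferent:
P2 chooses q to make P1 indifferent between A and B
P1 chooses p to make P2 indifferent between X and Y
Mixed NE: P1 plays (A: 0.5, B: 0.5), P2 plays (X: 0.5, Y: 0.5)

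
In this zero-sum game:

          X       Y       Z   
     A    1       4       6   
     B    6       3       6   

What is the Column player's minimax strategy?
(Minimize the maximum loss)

Column should play Y, value = 4

Work:
Column player minimizes Row's maximum payoff:
Column X: max payoff to Row = 6
Column Y: max payoff to Row = 4
Column Z: max payoff to Row = 6
Minimum is 4, achieved by column Y.
Minimax strategy: Y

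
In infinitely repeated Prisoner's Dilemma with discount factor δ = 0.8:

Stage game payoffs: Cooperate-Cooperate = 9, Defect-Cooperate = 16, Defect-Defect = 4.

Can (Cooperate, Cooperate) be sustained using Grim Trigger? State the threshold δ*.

δ* = 0.5833; since δ = 0.8 ≥ 0.5833, cooperation can be sustained

Work:
For Grim Trigger:
Cooperate forever: 9/(1-δ)
Defect then punished: 16 + 4·δ/(1-δ)
Need: 9/(1-δ) ≥ 16 + 4·δ/(1-δ)
Solving: δ ≥ (T-R)/(T-P) = (16-9)/(16-4) = 0.5833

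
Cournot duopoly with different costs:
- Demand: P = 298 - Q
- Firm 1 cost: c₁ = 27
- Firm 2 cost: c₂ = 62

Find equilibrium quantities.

q₁* = 102.0, q₂* = 67.0

Work:
Reaction: q₁ = (298 - 27 - q₂)/2
Reaction: q₂ = (298 - 62 - q₁)/2
Solve simultaneously:
q₁* = (298 - 2×27 + 62)/3 = 102.0
q₂* = (298 - 2×62 + 27)/3 = 67.0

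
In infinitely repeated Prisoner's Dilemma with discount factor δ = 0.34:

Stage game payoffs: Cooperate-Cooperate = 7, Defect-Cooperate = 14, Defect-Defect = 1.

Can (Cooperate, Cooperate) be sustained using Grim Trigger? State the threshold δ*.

δ* = 0.5385; since δ = 0.34 < 0.5385, cooperation cannot be sustained

Work:
For Grim Trigger:
Cooperate forever: 7/(1-δ)
Defect then punished: 14 + 1·δ/(1-δ)
Need: 7/(1-δ) ≥ 14 + 1·δ/(1-δ)
Solving: δ ≥ (T-R)/(T-P) = (14-7)/(14-1) = 0.5385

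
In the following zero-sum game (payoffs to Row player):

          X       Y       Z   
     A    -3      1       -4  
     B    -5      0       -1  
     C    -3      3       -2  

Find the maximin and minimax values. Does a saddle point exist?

Maximin = -3, Minimax = -3, Saddle: True

Work:
Row minimums: [-4, -5, -3] → maximin = -3
Column maximums: [-3, 3, -1] → minimax = -3
Saddle point exists! Game value = -3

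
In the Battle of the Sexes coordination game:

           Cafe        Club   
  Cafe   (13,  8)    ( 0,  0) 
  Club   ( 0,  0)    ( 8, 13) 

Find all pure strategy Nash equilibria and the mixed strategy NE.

Pure NE: (Cafe, Cafe) and (Club, Club); Mixed NE: p = 0.619, q = 0.381

Work:
Check pure NE:
(Cafe, Cafe): (13, 8) - no unilateral deviation beneficial
(Club, Club): (8, 13) - no unilateral deviation beneficial
Mixed NE: P1 plays Cafe with p = 0.619, P2 plays Cafe with q = 0.381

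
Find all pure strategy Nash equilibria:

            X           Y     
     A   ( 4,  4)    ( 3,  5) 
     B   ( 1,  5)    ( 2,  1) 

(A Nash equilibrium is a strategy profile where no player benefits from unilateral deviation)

Nash equilibrium: (A, Y)

Work:
Best responses:
  P1 vs X: payoffs [4, 1] → best response A (payoff 4)
  P1 vs Y: payoffs [3, 2] → best response A (payoff 3)
  P2 vs A: payoffs [4, 5] → best response Y (payoff 5)
  P2 vs B: payoffs [5, 1] → best response X (payoff 5)
Mutual best responses: (A,Y) → Nash equilibria.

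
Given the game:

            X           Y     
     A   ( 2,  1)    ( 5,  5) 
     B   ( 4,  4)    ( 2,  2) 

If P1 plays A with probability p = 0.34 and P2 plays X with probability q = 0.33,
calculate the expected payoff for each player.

E[P1] = 3.119, E[P2] = 3.0068

Work:
E[P1] = p·q·π₁(A,X) + p·(1-q)·π₁(A,Y) + (1-p)·q·π₁(B,X) + (1-p)·(1-q)·π₁(B,Y)
= 0.34·0.33·2 + 0.34·0.67·5 + 0.66·0.33·4 + 0.66·0.67·2
= 3.119

E[P2] = 3.0068 (similar calculation)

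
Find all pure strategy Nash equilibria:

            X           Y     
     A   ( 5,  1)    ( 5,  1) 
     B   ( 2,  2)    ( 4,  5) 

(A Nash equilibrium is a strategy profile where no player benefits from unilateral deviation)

Nash equilibrium: (A, X), (A, Y)

Work:
Best responses:
  P1 vs X: payoffs [5, 2] → best response A (payoff 5)
  P1 vs Y: payoffs [5, 4] → best response A (payoff 5)
  P2 vs A: payoffs [1, 1] → best response X/Y (payoff 1)
  P2 vs B: payoffs [2, 5] → best response Y (payoff 5)
Mutual best responses: (A,X), (A,Y) → Nash equilibria.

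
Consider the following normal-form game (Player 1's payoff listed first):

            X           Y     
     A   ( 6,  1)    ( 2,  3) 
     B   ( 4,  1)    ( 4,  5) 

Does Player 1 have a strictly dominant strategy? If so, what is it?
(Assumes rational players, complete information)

No strictly dominant strategy exists for Player 1

Work:
A strategy strictly dominates another if it gives a strictly higher payoff against every opponent action. Compare each pair of P1's strategies column-by-column:
  A vs B: [6 vs 4, 2 vs 4] → A does not strictly dominate B (column Y: 2 ≤ 4)
  B vs A: [4 vs 6, 4 vs 2] → B does not strictly dominate A (column X: 4 ≤ 6)
No single strategy strictly dominates all others → no strictly dominant strategy.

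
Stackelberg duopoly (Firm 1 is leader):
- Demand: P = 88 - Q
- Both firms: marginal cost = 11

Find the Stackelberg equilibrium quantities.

q₁* (leader) = 38.5, q₂* (follower) = 19.25

Work:
Follower's reaction: q₂ = (a - c - q₁)/2
Leader substitutes: π₁ = q₁·(a - q₁ - (a-c-q₁)/2 - c)
FOC: q₁* = (88 - 11)/2 = 38.50
Then: q₂* = (88 - 11 - 38.5)/2 = 19.25
Leader has first-mover advantage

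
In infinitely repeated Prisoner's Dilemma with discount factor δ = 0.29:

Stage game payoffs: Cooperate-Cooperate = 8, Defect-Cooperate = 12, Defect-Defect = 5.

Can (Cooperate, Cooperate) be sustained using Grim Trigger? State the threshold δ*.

δ* = 0.5714; since δ = 0.29 < 0.5714, cooperation cannot be sustained

Work:
For Grim Trigger:
Cooperate forever: 8/(1-δ)
Defect then punished: 12 + 5·δ/(1-δ)
Need: 8/(1-δ) ≥ 12 + 5·δ/(1-δ)
Solving: δ ≥ (T-R)/(T-P) = (12-8)/(12-5) = 0.5714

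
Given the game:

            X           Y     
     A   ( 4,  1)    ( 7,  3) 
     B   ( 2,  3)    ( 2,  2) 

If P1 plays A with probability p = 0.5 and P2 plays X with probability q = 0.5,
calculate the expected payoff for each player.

E[P1] = 3.75, E[P2] = 2.25

Work:
E[P1] = p·q·π₁(A,X) + p·(1-q)·π₁(A,Y) + (1-p)·q·π₁(B,X) + (1-p)·(1-q)·π₁(B,Y)
= 0.5·0.5·4 + 0.5·0.5·7 + 0.5·0.5·2 + 0.5·0.5·2
= 3.75

E[P2] = 2.25 (similar calculation)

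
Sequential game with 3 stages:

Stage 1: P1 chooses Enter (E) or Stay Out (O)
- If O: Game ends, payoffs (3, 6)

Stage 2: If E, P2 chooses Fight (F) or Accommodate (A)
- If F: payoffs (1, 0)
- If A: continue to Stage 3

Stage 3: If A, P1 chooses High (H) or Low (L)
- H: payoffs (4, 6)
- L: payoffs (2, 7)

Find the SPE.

SPE: (E, A, H); Outcome (4, 6)

Work:
Stage 3: P1 chooses H (4 vs 2)
Stage 2: P2: F->0, A->6 (anticipating H). Choose A
Stage 1: P1: O->3, E->4 (anticipating A, H). Choose E
SPE path: E -> A -> H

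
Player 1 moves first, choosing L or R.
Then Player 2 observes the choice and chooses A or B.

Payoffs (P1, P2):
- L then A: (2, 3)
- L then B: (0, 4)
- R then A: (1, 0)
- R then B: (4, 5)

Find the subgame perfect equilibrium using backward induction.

P1 plays R, P2 plays B after L and B after R; Payoff (4, 5)

Work:
Backward induction:
After L: P2 chooses B → P1 gets 0
After R: P2 chooses B → P1 gets 4
P1 chooses R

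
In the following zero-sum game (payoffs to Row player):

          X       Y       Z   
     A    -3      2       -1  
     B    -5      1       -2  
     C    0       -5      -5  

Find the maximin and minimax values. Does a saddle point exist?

Maximin = -3, Minimax = -1, Saddle: False

Work:
Row minimums: [-3, -5, -5] → maximin = -3
Column maximums: [0, 2, -1] → minimax = -1
No saddle point (maximin ≠ minimax). Mixed strategy needed.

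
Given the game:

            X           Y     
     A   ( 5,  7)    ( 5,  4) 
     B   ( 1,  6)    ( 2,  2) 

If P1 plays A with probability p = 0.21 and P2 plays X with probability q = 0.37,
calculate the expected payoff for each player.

E[P1] = 2.3377, E[P2] = 3.8223

Work:
E[P1] = p·q·π₁(A,X) + p·(1-q)·π₁(A,Y) + (1-p)·q·π₁(B,X) + (1-p)·(1-q)·π₁(B,Y)
= 0.21·0.37·5 + 0.21·0.63·5 + 0.79·0.37·1 + 0.79·0.63·2
= 2.3377

E[P2] = 3.8223 (similar calculation)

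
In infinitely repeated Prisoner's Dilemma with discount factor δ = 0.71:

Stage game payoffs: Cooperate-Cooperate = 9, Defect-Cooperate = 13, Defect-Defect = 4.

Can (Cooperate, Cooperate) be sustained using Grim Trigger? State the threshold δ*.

δ* = 0.4444; since δ = 0.71 ≥ 0.4444, cooperation can be sustained

Work:
For Grim Trigger:
Cooperate forever: 9/(1-δ)
Defect then punished: 13 + 4·δ/(1-δ)
Need: 9/(1-δ) ≥ 13 + 4·δ/(1-δ)
Solving: δ ≥ (T-R)/(T-P) = (13-9)/(13-4) = 0.4444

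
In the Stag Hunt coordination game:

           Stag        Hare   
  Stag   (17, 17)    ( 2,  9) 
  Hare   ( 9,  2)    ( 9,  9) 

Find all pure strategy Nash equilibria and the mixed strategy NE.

Pure NE: (Stag, Stag) and (Hare, Hare); Mixed NE: p = 0.4667, q = 0.4667

Work:
Check pure NE:
(Stag, Stag): (17, 17) - no unilateral deviation beneficial
(Hare, Hare): (9, 9) - no unilateral deviation beneficial
Mixed NE: P1 plays Stag with p = 0.4667, P2 plays Stag with q = 0.4667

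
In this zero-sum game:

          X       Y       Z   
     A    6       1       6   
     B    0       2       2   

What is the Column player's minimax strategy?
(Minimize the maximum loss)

Column should play Y, value = 2

Work:
Column player minimizes Row's maximum payoff:
Column X: max payoff to Row = 6
Column Y: max payoff to Row = 2
Column Z: max payoff to Row = 6
Minimum is 2, achieved by column Y.
Minimax strategy: Y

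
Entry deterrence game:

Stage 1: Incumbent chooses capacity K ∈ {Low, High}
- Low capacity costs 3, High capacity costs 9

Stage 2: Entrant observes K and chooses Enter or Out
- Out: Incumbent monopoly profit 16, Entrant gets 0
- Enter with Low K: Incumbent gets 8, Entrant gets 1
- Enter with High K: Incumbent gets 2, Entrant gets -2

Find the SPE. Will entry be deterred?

SPE: (High, Enter|Low, Out|High); Entry deterred. Incumbent net profit = 7

Work:
After Low K: Entrant enters (1 > 0)
After High K: Entrant stays out (-2 < 0)
Incumbent: Low → 8−3=5, High → 16−9=7
Incumbent chooses High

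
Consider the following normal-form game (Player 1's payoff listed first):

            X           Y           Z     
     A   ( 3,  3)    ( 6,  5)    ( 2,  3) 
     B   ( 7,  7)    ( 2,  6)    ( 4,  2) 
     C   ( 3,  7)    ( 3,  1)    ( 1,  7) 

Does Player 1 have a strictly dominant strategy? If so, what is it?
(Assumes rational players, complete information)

No strictly dominant strategy exists for Player 1

Work:
A strategy strictly dominates another if it gives a strictly higher payoff against every opponent action. Compare each pair of P1's strategies column-by-column:
  A vs B: [3 vs 7, 6 vs 2, 2 vs 4] → A does not strictly dominate B (column X: 3 ≤ 7)
  A vs C: [3 vs 3, 6 vs 3, 2 vs 1] → A does not strictly dominate C (column X: 3 ≤ 3)
  B vs A: [7 vs 3, 2 vs 6, 4 vs 2] → B does not strictly dominate A (column Y: 2 ≤ 6)
  B vs C: [7 vs 3, 2 vs 3, 4 vs 1] → B does not strictly dominate C (column Y: 2 ≤ 3)
  C vs A: [3 vs 3, 3 vs 6, 1 vs 2] → C does not strictly dominate A (column X: 3 ≤ 3)
  C vs B: [3 vs 7, 3 vs 2, 1 vs 4] → C does not strictly dominate B (column X: 3 ≤ 7)
No single strategy strictly dominates all others → no strictly dominant strategy.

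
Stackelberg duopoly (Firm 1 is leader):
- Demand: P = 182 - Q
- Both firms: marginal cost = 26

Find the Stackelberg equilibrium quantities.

q₁* (leader) = 78.0, q₂* (follower) = 39.0

Work:
Follower's reaction: q₂ = (a - c - q₁)/2
Leader substitutes: π₁ = q₁·(a - q₁ - (a-c-q₁)/2 - c)
FOC: q₁* = (182 - 26)/2 = 78.00
Then: q₂* = (182 - 26 - 78.0)/2 = 39.00
Leader has first-mover advantage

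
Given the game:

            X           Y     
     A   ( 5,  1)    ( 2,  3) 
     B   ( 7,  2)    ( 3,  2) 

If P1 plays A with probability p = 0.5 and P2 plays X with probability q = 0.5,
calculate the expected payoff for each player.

E[P1] = 4.25, E[P2] = 2.0

Work:
E[P1] = p·q·π₁(A,X) + p·(1-q)·π₁(A,Y) + (1-p)·q·π₁(B,X) + (1-p)·(1-q)·π₁(B,Y)
= 0.5·0.5·5 + 0.5·0.5·2 + 0.5·0.5·7 + 0.5·0.5·3
= 4.25

E[P2] = 2.0 (similar calculation)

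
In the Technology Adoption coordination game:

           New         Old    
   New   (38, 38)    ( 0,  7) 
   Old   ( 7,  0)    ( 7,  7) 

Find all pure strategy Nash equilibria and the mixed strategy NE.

Pure NE: (New, New) and (Old, Old); Mixed NE: p = 0.1842, q = 0.1842

Work:
Check pure NE:
(New, New): (38, 38) - no unilateral deviation beneficial
(Old, Old): (7, 7) - no unilateral deviation beneficial
Mixed NE: P1 plays New with p = 0.1842, P2 plays New with q = 0.1842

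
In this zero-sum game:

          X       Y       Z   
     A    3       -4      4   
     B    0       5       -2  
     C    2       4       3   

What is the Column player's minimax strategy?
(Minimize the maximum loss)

Column should play X, value = 3

Work:
Column player minimizes Row's maximum payoff:
Column X: max payoff to Row = 3
Column Y: max payoff to Row = 5
Column Z: max payoff to Row = 4
Minimum is 3, achieved by column X.
Minimax strategy: X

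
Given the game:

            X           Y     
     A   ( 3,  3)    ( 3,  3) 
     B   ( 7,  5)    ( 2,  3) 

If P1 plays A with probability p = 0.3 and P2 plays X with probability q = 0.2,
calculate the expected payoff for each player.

E[P1] = 3.0, E[P2] = 3.28

Work:
E[P1] = p·q·π₁(A,X) + p·(1-q)·π₁(A,Y) + (1-p)·q·π₁(B,X) + (1-p)·(1-q)·π₁(B,Y)
= 0.3·0.2·3 + 0.3·0.8·3 + 0.7·0.2·7 + 0.7·0.8·2
= 3.0

E[P2] = 3.28 (similar calculation)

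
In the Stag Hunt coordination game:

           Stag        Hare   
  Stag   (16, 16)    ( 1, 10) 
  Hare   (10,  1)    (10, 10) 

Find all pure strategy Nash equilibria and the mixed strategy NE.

Pure NE: (Stag, Stag) and (Hare, Hare); Mixed NE: p = 0.6, q = 0.6

Work:
Check pure NE:
(Stag, Stag): (16, 16) - no unilateral deviation beneficial
(Hare, Hare): (10, 10) - no unilateral deviation beneficial
Mixed NE: P1 plays Stag with p = 0.6, P2 plays Stag with q = 0.6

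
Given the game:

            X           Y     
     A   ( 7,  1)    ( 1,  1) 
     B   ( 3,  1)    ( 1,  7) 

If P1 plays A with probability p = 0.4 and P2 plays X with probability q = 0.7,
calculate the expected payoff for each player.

E[P1] = 3.52, E[P2] = 2.08

Work:
E[P1] = p·q·π₁(A,X) + p·(1-q)·π₁(A,Y) + (1-p)·q·π₁(B,X) + (1-p)·(1-q)·π₁(B,Y)
= 0.4·0.7·7 + 0.4·0.3·1 + 0.6·0.7·3 + 0.6·0.3·1
= 3.52

E[P2] = 2.08 (similar calculation)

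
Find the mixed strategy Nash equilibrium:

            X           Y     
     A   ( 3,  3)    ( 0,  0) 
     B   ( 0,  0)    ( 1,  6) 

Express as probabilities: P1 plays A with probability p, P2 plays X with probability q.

p = 0.6667, q = 0.25

Work:
Find probabilities that make opponent indifferent:
P2 chooses q to make P1 indifferent between A and B
P1 chooses p to make P2 indifferent between X and Y
Mixed NE: P1 plays (A: 0.6667, B: 0.3333), P2 plays (X: 0.25, Y: 0.75)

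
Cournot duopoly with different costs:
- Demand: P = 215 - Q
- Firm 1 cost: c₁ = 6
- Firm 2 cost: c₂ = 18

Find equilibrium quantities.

q₁* = 73.67, q₂* = 61.67

Work:
Reaction: q₁ = (215 - 6 - q₂)/2
Reaction: q₂ = (215 - 18 - q₁)/2
Solve simultaneously:
q₁* = (215 - 2×6 + 18)/3 = 73.67
q₂* = (215 - 2×18 + 6)/3 = 61.67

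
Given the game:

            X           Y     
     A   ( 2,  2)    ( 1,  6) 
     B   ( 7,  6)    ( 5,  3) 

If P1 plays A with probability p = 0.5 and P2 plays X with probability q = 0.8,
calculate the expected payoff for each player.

E[P1] = 4.2, E[P2] = 4.1

Work:
E[P1] = p·q·π₁(A,X) + p·(1-q)·π₁(A,Y) + (1-p)·q·π₁(B,X) + (1-p)·(1-q)·π₁(B,Y)
= 0.5·0.8·2 + 0.5·0.2·1 + 0.5·0.8·7 + 0.5·0.2·5
= 4.2

E[P2] = 4.1 (similar calculation)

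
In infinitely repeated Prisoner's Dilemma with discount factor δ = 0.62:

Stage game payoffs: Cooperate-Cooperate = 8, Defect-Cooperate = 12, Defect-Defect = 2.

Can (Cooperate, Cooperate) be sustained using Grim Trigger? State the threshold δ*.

δ* = 0.4; since δ = 0.62 ≥ 0.4, cooperation can be sustained

Work:
For Grim Trigger:
Cooperate forever: 8/(1-δ)
Defect then punished: 12 + 2·δ/(1-δ)
Need: 8/(1-δ) ≥ 12 + 2·δ/(1-δ)
Solving: δ ≥ (T-R)/(T-P) = (12-8)/(12-2) = 0.4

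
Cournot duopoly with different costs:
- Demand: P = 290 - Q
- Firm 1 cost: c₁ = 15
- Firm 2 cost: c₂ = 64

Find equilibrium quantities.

q₁* = 108.0, q₂* = 59.0

Work:
Reaction: q₁ = (290 - 15 - q₂)/2
Reaction: q₂ = (290 - 64 - q₁)/2
Solve simultaneously:
q₁* = (290 - 2×15 + 64)/3 = 108.0
q₂* = (290 - 2×64 + 15)/3 = 59.0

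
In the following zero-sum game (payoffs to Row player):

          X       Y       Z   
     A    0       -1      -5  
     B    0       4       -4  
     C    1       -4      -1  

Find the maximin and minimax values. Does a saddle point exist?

Maximin = -4, Minimax = -1, Saddle: False

Work:
Row minimums: [-5, -4, -4] → maximin = -4
Column maximums: [1, 4, -1] → minimax = -1
No saddle point (maximin ≠ minimax). Mixed strategy needed.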